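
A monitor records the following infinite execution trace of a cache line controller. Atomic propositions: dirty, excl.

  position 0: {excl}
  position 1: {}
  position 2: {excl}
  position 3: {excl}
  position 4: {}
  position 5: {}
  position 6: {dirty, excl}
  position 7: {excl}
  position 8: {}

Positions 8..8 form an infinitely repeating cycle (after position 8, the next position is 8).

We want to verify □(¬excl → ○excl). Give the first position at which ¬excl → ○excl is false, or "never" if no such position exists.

4

Check ¬excl → ○excl at each position in order: 0 ✓, 1 ✓, 2 ✓, 3 ✓.
At position 4 the labels are {} and the next position 5 has {}, so ¬excl → ○excl is false there. This is the first violation.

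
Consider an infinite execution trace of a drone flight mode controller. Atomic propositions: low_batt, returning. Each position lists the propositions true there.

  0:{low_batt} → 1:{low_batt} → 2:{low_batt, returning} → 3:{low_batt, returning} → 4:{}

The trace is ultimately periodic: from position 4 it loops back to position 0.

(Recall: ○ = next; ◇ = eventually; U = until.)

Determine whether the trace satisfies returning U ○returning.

Does not hold

Walking from position 0: at position 0, ○returning has not yet held and returning fails, so returning U ○returning is false.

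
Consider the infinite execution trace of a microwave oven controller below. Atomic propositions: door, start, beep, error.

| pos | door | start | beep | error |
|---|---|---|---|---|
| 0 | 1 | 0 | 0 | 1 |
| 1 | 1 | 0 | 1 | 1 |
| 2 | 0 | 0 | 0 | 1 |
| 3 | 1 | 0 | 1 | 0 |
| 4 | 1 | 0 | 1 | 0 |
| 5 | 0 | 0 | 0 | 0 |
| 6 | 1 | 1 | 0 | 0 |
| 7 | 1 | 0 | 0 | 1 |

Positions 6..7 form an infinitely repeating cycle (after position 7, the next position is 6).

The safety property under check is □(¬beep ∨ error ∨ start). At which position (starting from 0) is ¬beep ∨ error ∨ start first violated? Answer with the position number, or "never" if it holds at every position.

Check ¬beep ∨ error ∨ start at each position in order: 0 ✓, 1 ✓, 2 ✓.
At position 3 the labels are {beep, door}, so ¬beep ∨ error ∨ start is false there. This is the first violation.

3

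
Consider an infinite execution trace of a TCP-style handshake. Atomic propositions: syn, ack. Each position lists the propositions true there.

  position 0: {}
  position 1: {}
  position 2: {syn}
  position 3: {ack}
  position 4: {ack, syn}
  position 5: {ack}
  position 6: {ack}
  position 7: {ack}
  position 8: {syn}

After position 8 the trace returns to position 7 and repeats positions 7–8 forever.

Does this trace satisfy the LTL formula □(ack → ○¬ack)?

ack → ○¬ack must hold at every position from 0 onward. It fails at position 3, so □(ack → ○¬ack) is false.
Positions where ack holds: 3, 4, 5, 6, 7.
Check ○¬ack at each: 3→fails, 4→fails, 5→fails, 6→fails, 7→ok.

Does not hold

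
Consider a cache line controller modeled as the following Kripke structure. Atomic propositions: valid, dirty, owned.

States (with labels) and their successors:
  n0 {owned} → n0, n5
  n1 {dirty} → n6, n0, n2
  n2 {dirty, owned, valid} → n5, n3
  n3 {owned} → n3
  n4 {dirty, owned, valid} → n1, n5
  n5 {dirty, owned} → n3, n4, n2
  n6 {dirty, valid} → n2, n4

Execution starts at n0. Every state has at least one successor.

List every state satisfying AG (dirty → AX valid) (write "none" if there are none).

{n3}

States satisfying dirty → AX valid: {n0, n3, n6}.
States satisfying AG (dirty → AX valid): {n3}.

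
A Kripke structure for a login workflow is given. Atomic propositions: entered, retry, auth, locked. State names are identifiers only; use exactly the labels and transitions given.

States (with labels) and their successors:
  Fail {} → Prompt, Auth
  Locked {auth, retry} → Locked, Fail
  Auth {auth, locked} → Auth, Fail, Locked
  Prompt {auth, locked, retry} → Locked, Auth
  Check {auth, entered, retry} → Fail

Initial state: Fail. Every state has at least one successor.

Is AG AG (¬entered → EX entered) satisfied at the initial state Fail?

No

States satisfying AG (¬entered → EX entered): ∅.
States satisfying AG AG (¬entered → EX entered): ∅.
Auth is reachable from Fail and violates AG (¬entered → EX entered), so AG fails at Fail.
Fail ∉ Sat(AG AG (¬entered → EX entered)).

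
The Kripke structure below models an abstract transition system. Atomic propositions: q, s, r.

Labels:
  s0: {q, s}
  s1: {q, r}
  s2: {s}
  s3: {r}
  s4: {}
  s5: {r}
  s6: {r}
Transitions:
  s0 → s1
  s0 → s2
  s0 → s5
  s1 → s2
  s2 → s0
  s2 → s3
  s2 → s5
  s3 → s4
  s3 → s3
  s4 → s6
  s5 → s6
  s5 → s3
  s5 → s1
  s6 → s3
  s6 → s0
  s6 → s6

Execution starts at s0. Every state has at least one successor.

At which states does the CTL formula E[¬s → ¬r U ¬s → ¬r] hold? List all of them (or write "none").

States satisfying ¬s → ¬r: {s0, s2, s4}.
States satisfying E[¬s → ¬r U ¬s → ¬r]: {s0, s2, s4}.

{s0, s2, s4}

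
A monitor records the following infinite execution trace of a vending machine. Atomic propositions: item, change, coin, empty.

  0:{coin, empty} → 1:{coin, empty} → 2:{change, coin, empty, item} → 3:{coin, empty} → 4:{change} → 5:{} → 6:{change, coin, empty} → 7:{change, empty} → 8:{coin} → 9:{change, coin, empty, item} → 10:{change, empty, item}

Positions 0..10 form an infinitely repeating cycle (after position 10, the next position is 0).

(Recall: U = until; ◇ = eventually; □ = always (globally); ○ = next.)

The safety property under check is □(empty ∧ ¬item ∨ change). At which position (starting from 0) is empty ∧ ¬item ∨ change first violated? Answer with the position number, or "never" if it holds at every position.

Check empty ∧ ¬item ∨ change at each position in order: 0 ✓, 1 ✓, 2 ✓, 3 ✓, 4 ✓.
At position 5 the labels are {}, so empty ∧ ¬item ∨ change is false there. This is the first violation.

5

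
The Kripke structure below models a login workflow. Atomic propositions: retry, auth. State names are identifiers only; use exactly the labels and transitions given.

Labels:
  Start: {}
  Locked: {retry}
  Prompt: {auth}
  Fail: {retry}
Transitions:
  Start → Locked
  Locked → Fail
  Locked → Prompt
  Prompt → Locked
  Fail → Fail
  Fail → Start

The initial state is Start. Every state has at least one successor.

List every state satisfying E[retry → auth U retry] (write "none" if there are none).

States satisfying retry → auth: {Start, Prompt}.
States satisfying retry: {Locked, Fail}.
States satisfying E[retry → auth U retry]: {Start, Locked, Prompt, Fail}.

{Start, Locked, Prompt, Fail}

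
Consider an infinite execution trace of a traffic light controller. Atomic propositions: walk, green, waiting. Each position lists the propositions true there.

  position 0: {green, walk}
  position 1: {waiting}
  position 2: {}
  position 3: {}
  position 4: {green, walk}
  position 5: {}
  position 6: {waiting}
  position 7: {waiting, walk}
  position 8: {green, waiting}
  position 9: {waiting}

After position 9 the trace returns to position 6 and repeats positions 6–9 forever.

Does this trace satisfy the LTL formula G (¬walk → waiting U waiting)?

¬walk → waiting U waiting must hold at every position from 0 onward. It fails at position 2, so G (¬walk → waiting U waiting) is false.
Positions where ¬walk holds: 1, 2, 3, 5, 6, 8, 9.
Check waiting U waiting at each: 1→ok, 2→fails, 3→fails, 5→fails, 6→ok, 8→ok, 9→ok.

No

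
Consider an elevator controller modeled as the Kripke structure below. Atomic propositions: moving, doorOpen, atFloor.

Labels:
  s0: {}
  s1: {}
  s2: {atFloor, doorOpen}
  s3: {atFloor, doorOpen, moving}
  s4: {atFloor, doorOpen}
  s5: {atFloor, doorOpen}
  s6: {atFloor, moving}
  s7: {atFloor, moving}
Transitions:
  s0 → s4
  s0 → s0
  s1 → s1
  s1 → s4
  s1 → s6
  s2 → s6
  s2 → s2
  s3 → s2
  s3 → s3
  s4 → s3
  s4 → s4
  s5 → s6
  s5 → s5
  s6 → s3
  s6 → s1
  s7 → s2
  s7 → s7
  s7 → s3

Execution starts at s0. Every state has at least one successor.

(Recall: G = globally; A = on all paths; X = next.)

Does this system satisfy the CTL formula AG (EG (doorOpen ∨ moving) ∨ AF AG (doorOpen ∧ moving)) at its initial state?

Does not hold

States satisfying EG (doorOpen ∨ moving) ∨ AF AG (doorOpen ∧ moving): {s2, s3, s4, s5, s6, s7}.
States satisfying AG (EG (doorOpen ∨ moving) ∨ AF AG (doorOpen ∧ moving)): ∅.
s0 is reachable from s0 and violates EG (doorOpen ∨ moving) ∨ AF AG (doorOpen ∧ moving), so AG fails at s0.
s0 ∉ Sat(AG (EG (doorOpen ∨ moving) ∨ AF AG (doorOpen ∧ moving))).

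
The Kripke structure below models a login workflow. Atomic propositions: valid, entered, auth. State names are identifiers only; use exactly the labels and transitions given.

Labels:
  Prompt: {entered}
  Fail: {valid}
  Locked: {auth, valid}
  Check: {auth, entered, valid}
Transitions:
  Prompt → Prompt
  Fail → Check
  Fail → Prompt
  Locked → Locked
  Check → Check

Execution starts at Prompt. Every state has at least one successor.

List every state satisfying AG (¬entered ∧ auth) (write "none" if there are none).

States satisfying ¬entered ∧ auth: {Locked}.
States satisfying AG (¬entered ∧ auth): {Locked}.

{Locked}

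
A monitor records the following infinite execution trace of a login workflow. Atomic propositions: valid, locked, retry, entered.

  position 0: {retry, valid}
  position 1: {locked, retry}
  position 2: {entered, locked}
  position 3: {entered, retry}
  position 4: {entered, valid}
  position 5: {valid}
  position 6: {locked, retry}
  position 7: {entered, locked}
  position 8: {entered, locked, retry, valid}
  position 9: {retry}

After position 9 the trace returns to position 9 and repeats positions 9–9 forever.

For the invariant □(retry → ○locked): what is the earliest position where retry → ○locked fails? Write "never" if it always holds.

3

Check retry → ○locked at each position in order: 0 ✓, 1 ✓, 2 ✓.
At position 3 the labels are {entered, retry} and the next position 4 has {entered, valid}, so retry → ○locked is false there. This is the first violation.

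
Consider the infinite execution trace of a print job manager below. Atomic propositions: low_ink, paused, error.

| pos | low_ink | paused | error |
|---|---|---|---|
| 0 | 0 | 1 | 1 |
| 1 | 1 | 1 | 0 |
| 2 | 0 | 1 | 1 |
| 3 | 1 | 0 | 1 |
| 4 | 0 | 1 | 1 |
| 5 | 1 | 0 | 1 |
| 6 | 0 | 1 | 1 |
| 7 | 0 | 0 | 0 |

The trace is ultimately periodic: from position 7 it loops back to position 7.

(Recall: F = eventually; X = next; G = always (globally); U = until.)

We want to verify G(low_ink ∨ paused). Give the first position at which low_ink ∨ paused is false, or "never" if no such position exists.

Check low_ink ∨ paused at each position in order: 0 ✓, 1 ✓, 2 ✓, 3 ✓, 4 ✓, 5 ✓, 6 ✓.
At position 7 the labels are {}, so low_ink ∨ paused is false there. This is the first violation.

7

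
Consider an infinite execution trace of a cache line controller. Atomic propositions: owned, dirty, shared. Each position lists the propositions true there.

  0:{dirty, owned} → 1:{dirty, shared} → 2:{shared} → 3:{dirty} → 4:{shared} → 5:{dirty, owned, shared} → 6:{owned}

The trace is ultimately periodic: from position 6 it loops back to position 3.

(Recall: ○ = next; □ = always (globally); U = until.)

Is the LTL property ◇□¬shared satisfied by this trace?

□¬shared is false at every position 0..6, so it never becomes true and ◇□¬shared fails.

No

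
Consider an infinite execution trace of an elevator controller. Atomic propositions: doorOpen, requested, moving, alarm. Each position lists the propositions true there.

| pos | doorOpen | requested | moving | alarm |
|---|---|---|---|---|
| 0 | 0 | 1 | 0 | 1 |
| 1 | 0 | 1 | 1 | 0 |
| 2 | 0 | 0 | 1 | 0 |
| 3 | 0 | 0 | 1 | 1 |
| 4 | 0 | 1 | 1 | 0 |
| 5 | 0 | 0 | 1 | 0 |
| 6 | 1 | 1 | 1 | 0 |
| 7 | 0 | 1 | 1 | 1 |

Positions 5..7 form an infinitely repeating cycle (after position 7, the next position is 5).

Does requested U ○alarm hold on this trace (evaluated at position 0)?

Satisfied

Walking from position 0: ○alarm first holds at position 2, and requested holds at every earlier position along the way, so requested U ○alarm holds.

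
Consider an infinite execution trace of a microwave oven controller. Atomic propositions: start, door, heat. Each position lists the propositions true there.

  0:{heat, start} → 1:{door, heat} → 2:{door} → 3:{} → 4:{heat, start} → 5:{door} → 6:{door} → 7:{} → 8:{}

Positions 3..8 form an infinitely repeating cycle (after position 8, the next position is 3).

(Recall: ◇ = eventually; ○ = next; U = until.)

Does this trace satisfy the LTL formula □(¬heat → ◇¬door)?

¬heat → ◇¬door holds at every position 0..8, and those are all positions ever visited, so □(¬heat → ◇¬door) holds.
Positions where ¬heat holds: 2, 3, 5, 6, 7, 8.
Check ◇¬door at each: 2→ok, 3→ok, 5→ok, 6→ok, 7→ok, 8→ok.

Yes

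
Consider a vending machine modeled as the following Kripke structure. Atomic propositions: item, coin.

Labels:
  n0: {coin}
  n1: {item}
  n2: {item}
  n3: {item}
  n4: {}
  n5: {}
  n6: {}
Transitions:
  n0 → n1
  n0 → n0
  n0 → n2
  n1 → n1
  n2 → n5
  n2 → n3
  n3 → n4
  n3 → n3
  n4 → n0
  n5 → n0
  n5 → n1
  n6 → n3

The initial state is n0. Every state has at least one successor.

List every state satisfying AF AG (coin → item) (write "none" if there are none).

States satisfying AG (coin → item): {n1}.
States satisfying AF AG (coin → item): {n1}.

{n1}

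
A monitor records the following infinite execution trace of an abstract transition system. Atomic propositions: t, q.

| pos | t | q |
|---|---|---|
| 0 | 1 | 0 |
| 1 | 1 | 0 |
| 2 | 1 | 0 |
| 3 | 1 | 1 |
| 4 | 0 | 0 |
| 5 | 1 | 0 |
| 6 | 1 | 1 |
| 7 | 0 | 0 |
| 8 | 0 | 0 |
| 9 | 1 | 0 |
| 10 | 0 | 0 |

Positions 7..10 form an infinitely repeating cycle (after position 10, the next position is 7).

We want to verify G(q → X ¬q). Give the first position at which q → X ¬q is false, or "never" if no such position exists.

never

q → X ¬q holds at every position 0..10, and those are all the positions the trace ever visits, so the invariant G(q → X ¬q) is never violated.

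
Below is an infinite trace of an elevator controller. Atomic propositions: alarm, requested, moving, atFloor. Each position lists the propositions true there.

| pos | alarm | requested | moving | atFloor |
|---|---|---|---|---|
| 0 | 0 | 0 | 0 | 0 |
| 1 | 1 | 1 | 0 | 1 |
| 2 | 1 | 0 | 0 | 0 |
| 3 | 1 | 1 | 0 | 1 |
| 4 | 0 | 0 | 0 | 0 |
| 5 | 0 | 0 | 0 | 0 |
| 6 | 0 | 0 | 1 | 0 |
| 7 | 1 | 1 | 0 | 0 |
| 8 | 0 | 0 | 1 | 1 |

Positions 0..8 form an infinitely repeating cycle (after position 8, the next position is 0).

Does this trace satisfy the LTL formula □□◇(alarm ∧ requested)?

Satisfied

□◇(alarm ∧ requested) holds at every position 0..8, and those are all positions ever visited, so □□◇(alarm ∧ requested) holds.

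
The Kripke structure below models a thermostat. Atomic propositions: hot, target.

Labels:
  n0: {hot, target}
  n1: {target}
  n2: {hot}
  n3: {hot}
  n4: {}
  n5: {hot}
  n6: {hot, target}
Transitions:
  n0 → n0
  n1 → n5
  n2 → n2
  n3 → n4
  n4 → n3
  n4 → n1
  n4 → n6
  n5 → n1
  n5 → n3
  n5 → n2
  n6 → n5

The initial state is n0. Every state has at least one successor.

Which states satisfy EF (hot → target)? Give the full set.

States satisfying hot → target: {n0, n1, n4, n6}.
States satisfying EF (hot → target): {n0, n1, n3, n4, n5, n6}.

{n0, n1, n3, n4, n5, n6}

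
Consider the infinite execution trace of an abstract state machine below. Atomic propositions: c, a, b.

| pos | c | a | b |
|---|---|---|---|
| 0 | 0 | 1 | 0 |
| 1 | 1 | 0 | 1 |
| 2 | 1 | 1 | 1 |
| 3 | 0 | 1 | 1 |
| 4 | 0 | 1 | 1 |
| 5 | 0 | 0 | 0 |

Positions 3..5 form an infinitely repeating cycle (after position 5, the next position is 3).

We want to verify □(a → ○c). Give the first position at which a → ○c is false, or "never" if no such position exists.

2

Check a → ○c at each position in order: 0 ✓, 1 ✓.
At position 2 the labels are {a, b, c} and the next position 3 has {a, b}, so a → ○c is false there. This is the first violation.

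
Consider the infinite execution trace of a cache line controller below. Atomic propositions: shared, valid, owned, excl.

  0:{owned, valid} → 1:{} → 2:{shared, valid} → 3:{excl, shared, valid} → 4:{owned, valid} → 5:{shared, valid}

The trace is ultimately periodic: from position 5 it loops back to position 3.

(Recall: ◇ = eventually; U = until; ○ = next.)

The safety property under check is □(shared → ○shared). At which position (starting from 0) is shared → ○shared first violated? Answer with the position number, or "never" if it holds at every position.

Check shared → ○shared at each position in order: 0 ✓, 1 ✓, 2 ✓.
At position 3 the labels are {excl, shared, valid} and the next position 4 has {owned, valid}, so shared → ○shared is false there. This is the first violation.

3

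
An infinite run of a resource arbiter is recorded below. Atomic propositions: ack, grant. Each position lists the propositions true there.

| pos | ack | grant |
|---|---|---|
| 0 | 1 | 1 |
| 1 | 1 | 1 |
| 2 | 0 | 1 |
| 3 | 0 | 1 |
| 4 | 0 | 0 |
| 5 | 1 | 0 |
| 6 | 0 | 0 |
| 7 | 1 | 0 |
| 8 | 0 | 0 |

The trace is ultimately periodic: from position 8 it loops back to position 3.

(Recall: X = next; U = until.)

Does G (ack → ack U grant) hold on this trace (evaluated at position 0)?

Violated

ack → ack U grant must hold at every position from 0 onward. It fails at position 5, so G (ack → ack U grant) is false.
Positions where ack holds: 0, 1, 5, 7.
Check ack U grant at each: 0→ok, 1→ok, 5→fails, 7→fails.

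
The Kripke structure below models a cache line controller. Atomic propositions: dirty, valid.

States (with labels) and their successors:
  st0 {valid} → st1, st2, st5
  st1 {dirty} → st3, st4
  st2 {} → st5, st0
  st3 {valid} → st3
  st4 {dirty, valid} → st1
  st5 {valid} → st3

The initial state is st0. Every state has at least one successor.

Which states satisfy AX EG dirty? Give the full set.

{st4}

States satisfying EG dirty: {st1, st4}.
States satisfying AX EG dirty: {st4}.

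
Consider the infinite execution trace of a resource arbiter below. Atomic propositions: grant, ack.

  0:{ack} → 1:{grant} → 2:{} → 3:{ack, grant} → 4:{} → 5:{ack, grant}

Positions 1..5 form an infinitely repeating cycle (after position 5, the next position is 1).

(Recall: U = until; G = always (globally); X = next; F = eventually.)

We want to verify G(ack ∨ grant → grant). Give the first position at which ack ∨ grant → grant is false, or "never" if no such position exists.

0

At position 0 the labels are {ack}, so ack ∨ grant → grant is false there. This is the first violation.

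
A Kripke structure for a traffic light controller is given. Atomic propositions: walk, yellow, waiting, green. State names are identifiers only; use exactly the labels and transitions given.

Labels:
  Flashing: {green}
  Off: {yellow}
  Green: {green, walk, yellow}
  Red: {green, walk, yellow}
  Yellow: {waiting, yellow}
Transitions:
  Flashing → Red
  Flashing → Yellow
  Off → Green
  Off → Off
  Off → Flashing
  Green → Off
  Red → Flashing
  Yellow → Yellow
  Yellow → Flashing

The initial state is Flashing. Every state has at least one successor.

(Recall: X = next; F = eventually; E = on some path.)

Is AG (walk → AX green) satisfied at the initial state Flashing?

States satisfying walk → AX green: {Flashing, Off, Red, Yellow}.
States satisfying AG (walk → AX green): {Flashing, Red, Yellow}.
Every state reachable from Flashing satisfies walk → AX green.
Flashing ∈ Sat(AG (walk → AX green)).

Satisfied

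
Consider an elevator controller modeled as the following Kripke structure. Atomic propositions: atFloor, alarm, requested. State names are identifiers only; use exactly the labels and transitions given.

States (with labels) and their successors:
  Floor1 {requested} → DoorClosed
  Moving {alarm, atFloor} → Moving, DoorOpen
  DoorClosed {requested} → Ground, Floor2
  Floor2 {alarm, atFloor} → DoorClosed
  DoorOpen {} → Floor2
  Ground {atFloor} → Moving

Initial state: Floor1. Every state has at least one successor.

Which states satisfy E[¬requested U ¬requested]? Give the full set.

States satisfying ¬requested: {Moving, Floor2, DoorOpen, Ground}.
States satisfying E[¬requested U ¬requested]: {Moving, Floor2, DoorOpen, Ground}.

{Moving, Floor2, DoorOpen, Ground}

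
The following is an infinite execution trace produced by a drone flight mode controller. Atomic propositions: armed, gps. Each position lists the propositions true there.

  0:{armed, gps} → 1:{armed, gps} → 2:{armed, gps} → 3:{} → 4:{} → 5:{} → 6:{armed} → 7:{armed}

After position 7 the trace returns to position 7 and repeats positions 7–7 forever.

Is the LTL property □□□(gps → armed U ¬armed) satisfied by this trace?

□□(gps → armed U ¬armed) holds at every position 0..7, and those are all positions ever visited, so □□□(gps → armed U ¬armed) holds.

Satisfied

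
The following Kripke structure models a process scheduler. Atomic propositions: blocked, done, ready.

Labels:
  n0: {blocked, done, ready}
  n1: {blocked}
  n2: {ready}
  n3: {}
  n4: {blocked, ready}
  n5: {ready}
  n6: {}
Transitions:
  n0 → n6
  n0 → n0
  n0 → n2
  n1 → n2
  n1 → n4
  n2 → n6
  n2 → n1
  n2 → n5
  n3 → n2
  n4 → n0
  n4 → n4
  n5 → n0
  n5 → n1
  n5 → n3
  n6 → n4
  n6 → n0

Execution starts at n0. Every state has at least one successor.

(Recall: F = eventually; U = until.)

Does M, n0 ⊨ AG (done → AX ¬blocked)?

Violated

States satisfying done → AX ¬blocked: {n1, n2, n3, n4, n5, n6}.
States satisfying AG (done → AX ¬blocked): ∅.
n0 is reachable from n0 and violates done → AX ¬blocked, so AG fails at n0.
n0 ∉ Sat(AG (done → AX ¬blocked)).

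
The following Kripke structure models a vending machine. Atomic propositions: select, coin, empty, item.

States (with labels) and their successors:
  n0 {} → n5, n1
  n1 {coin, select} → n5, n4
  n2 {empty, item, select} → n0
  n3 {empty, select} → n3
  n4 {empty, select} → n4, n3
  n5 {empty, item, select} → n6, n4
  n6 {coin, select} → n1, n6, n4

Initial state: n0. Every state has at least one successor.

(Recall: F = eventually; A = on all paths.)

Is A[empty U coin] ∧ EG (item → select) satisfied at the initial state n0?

Does not hold

States satisfying empty: {n2, n3, n4, n5}.
States satisfying coin: {n1, n6}.
States satisfying A[empty U coin]: {n1, n6}.
States satisfying item → select: {n0, n1, n2, n3, n4, n5, n6}.
States satisfying EG (item → select): {n0, n1, n2, n3, n4, n5, n6}.
States satisfying A[empty U coin] ∧ EG (item → select): {n1, n6}.
n0 ∉ Sat(A[empty U coin] ∧ EG (item → select)).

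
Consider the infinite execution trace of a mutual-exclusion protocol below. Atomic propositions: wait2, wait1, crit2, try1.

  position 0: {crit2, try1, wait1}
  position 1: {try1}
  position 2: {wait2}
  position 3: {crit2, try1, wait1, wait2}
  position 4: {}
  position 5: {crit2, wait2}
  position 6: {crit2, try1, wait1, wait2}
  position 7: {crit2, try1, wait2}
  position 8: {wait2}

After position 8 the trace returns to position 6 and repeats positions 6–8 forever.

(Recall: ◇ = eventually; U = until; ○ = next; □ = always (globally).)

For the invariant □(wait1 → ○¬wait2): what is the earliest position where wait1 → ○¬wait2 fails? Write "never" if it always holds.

6

Check wait1 → ○¬wait2 at each position in order: 0 ✓, 1 ✓, 2 ✓, 3 ✓, 4 ✓, 5 ✓.
At position 6 the labels are {crit2, try1, wait1, wait2} and the next position 7 has {crit2, try1, wait2}, so wait1 → ○¬wait2 is false there. This is the first violation.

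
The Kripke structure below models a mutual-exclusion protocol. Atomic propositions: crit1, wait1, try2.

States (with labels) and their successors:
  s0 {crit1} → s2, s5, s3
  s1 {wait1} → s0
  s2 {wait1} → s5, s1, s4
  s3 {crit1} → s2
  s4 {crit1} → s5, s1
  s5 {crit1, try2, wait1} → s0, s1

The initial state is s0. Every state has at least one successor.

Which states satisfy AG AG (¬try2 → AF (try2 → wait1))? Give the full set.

{s0, s1, s2, s3, s4, s5}

States satisfying AG (¬try2 → AF (try2 → wait1)): {s0, s1, s2, s3, s4, s5}.
States satisfying AG AG (¬try2 → AF (try2 → wait1)): {s0, s1, s2, s3, s4, s5}.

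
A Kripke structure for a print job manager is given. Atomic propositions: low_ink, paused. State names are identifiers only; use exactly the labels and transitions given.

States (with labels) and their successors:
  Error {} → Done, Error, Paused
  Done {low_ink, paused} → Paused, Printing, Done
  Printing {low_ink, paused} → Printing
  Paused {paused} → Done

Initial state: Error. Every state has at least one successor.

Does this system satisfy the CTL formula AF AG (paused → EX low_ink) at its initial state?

Holds

States satisfying AG (paused → EX low_ink): {Error, Done, Printing, Paused}.
States satisfying AF AG (paused → EX low_ink): {Error, Done, Printing, Paused}.
Error ∈ Sat(AF AG (paused → EX low_ink)).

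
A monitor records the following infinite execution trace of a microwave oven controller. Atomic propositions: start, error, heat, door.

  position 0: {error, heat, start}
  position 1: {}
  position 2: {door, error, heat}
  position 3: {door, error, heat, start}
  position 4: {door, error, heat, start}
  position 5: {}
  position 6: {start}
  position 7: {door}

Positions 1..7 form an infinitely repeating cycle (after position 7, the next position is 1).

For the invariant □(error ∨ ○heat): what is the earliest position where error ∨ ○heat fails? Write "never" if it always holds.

Check error ∨ ○heat at each position in order: 0 ✓, 1 ✓, 2 ✓, 3 ✓, 4 ✓.
At position 5 the labels are {} and the next position 6 has {start}, so error ∨ ○heat is false there. This is the first violation.

5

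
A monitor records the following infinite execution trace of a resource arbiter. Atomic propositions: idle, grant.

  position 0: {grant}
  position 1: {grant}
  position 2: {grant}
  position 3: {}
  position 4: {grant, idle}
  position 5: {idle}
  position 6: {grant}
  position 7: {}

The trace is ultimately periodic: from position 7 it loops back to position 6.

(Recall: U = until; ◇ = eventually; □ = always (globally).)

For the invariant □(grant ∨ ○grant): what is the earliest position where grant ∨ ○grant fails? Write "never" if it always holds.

never

grant ∨ ○grant holds at every position 0..7, and those are all the positions the trace ever visits, so the invariant □(grant ∨ ○grant) is never violated.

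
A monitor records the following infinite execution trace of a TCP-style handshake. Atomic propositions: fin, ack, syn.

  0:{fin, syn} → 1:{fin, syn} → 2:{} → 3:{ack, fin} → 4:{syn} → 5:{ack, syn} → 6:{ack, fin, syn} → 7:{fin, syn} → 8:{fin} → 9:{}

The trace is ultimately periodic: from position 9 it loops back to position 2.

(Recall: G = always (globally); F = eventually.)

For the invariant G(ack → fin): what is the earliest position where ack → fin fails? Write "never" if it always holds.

Check ack → fin at each position in order: 0 ✓, 1 ✓, 2 ✓, 3 ✓, 4 ✓.
At position 5 the labels are {ack, syn}, so ack → fin is false there. This is the first violation.

5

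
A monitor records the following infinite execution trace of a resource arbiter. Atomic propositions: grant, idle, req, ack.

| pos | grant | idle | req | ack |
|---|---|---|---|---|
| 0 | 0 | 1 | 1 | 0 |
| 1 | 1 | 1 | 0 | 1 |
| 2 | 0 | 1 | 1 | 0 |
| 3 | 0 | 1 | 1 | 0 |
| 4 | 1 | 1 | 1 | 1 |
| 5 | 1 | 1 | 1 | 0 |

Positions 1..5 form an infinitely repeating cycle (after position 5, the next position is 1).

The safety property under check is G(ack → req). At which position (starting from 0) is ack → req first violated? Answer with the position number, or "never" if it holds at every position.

Check ack → req at each position in order: 0 ✓.
At position 1 the labels are {ack, grant, idle}, so ack → req is false there. This is the first violation.

1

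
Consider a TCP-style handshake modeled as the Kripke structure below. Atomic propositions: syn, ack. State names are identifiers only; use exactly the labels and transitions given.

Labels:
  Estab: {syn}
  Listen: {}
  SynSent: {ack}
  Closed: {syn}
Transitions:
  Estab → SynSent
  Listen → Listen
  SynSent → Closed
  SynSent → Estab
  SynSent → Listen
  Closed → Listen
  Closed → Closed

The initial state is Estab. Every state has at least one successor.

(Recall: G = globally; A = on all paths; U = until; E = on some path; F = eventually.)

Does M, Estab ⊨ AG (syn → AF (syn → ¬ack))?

States satisfying syn → AF (syn → ¬ack): {Estab, Listen, SynSent, Closed}.
States satisfying AG (syn → AF (syn → ¬ack)): {Estab, Listen, SynSent, Closed}.
Every state reachable from Estab satisfies syn → AF (syn → ¬ack).
Estab ∈ Sat(AG (syn → AF (syn → ¬ack))).

Satisfied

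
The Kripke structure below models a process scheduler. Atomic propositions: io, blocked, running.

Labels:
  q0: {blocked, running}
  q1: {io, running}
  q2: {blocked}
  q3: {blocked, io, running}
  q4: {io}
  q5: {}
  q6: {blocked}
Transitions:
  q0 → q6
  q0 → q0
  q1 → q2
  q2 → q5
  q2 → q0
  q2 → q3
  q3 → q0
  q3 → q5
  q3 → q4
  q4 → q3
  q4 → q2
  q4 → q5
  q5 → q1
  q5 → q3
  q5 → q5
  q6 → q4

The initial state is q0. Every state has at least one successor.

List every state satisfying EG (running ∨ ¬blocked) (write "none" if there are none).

{q0, q3, q4, q5}

States satisfying running ∨ ¬blocked: {q0, q1, q3, q4, q5}.
States satisfying EG (running ∨ ¬blocked): {q0, q3, q4, q5}.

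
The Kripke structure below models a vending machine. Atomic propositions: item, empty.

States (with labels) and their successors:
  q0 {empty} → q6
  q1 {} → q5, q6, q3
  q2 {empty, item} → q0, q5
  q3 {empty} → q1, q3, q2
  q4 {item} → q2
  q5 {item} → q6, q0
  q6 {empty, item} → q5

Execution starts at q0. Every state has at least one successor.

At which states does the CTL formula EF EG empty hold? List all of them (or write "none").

{q1, q3}

States satisfying EG empty: {q3}.
States satisfying EF EG empty: {q1, q3}.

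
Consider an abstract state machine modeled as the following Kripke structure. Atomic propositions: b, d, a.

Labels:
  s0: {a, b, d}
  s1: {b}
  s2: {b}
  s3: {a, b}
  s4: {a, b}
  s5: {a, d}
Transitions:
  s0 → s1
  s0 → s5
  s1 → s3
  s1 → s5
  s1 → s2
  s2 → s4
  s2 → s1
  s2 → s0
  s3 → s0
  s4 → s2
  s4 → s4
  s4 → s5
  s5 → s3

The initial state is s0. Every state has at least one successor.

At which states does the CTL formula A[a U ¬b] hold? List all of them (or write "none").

{s5}

States satisfying a: {s0, s3, s4, s5}.
States satisfying ¬b: {s5}.
States satisfying A[a U ¬b]: {s5}.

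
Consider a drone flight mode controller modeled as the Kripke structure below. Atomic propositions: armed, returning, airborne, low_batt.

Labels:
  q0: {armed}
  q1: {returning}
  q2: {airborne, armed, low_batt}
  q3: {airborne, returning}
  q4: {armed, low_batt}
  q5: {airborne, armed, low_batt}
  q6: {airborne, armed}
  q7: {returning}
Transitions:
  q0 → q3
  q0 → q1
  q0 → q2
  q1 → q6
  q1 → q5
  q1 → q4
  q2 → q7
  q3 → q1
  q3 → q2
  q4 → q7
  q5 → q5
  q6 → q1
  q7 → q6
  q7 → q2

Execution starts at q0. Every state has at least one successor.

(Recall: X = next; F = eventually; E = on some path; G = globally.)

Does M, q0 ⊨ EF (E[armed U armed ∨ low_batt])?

States satisfying E[armed U armed ∨ low_batt]: {q0, q2, q4, q5, q6}.
States satisfying EF (E[armed U armed ∨ low_batt]): {q0, q1, q2, q3, q4, q5, q6, q7}.
Some path from q0 reaches a state where E[armed U armed ∨ low_batt] holds.
q0 ∈ Sat(EF (E[armed U armed ∨ low_batt])).

Satisfied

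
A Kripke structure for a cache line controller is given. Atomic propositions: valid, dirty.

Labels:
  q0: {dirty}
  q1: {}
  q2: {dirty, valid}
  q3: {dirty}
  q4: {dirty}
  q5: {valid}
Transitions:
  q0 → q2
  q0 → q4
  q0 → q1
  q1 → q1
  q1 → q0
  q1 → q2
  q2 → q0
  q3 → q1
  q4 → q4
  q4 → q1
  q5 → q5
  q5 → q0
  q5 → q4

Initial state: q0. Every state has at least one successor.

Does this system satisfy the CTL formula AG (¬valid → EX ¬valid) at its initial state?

States satisfying ¬valid → EX ¬valid: {q0, q1, q2, q3, q4, q5}.
States satisfying AG (¬valid → EX ¬valid): {q0, q1, q2, q3, q4, q5}.
Every state reachable from q0 satisfies ¬valid → EX ¬valid.
q0 ∈ Sat(AG (¬valid → EX ¬valid)).

Yes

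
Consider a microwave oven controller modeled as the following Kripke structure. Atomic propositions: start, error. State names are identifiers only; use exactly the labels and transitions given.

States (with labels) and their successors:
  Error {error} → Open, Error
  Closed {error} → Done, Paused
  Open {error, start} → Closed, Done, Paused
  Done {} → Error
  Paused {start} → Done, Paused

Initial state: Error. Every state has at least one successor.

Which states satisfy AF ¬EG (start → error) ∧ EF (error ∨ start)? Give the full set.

{Paused}

States satisfying ¬EG (start → error): {Paused}.
States satisfying AF ¬EG (start → error): {Paused}.
States satisfying error ∨ start: {Error, Closed, Open, Paused}.
States satisfying EF (error ∨ start): {Error, Closed, Open, Done, Paused}.
States satisfying AF ¬EG (start → error) ∧ EF (error ∨ start): {Paused}.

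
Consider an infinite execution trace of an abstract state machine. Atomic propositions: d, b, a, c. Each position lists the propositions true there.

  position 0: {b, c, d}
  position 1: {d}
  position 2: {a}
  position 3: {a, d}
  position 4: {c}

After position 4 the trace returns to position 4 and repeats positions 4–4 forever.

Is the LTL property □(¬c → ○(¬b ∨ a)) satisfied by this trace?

¬c → ○(¬b ∨ a) holds at every position 0..4, and those are all positions ever visited, so □(¬c → ○(¬b ∨ a)) holds.
Positions where ¬c holds: 1, 2, 3.
Check ○(¬b ∨ a) at each: 1→ok, 2→ok, 3→ok.

Satisfied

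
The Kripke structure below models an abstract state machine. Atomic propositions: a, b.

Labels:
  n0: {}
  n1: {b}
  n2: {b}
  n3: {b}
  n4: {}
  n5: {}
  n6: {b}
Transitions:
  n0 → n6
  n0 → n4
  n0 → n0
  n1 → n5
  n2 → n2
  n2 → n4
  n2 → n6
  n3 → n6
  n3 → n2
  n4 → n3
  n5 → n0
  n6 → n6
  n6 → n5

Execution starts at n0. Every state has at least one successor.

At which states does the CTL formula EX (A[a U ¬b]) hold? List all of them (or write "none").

{n0, n1, n2, n5, n6}

States satisfying A[a U ¬b]: {n0, n4, n5}.
States satisfying EX (A[a U ¬b]): {n0, n1, n2, n5, n6}.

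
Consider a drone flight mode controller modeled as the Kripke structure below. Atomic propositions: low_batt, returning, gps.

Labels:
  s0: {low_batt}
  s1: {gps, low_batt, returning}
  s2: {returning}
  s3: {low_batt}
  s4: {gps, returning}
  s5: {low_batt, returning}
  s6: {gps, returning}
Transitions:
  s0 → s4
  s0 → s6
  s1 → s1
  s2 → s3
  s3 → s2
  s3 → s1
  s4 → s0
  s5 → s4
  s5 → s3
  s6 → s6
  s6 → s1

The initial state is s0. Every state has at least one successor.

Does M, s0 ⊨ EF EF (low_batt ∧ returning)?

States satisfying EF (low_batt ∧ returning): {s0, s1, s2, s3, s4, s5, s6}.
States satisfying EF EF (low_batt ∧ returning): {s0, s1, s2, s3, s4, s5, s6}.
Some path from s0 reaches a state where EF (low_batt ∧ returning) holds.
s0 ∈ Sat(EF EF (low_batt ∧ returning)).

Satisfied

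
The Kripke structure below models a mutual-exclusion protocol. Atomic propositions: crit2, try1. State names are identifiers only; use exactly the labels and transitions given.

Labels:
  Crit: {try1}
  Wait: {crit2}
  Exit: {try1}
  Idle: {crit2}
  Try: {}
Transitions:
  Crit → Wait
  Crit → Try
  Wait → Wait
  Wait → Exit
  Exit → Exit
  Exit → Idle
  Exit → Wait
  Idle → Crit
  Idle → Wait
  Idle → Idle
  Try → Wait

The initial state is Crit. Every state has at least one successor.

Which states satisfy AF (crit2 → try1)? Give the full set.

{Crit, Exit, Try}

States satisfying crit2 → try1: {Crit, Exit, Try}.
States satisfying AF (crit2 → try1): {Crit, Exit, Try}.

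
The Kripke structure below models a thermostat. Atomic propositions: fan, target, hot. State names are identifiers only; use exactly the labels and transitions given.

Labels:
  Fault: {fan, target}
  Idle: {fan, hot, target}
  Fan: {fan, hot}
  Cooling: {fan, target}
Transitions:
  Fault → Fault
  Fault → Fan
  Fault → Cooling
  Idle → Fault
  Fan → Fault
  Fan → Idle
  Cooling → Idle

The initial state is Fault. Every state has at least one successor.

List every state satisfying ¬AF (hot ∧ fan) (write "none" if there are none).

States satisfying hot ∧ fan: {Idle, Fan}.
States satisfying AF (hot ∧ fan): {Idle, Fan, Cooling}.
States satisfying ¬AF (hot ∧ fan): {Fault}.

{Fault}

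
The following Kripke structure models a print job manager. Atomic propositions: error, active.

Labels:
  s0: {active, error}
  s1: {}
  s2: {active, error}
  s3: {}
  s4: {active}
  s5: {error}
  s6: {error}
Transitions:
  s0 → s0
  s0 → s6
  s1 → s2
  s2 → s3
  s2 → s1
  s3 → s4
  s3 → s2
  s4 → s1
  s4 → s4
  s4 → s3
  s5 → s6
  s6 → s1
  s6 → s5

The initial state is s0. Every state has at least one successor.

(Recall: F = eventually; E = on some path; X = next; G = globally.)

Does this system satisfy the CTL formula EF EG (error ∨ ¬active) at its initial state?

Yes

States satisfying EG (error ∨ ¬active): {s0, s1, s2, s3, s5, s6}.
States satisfying EF EG (error ∨ ¬active): {s0, s1, s2, s3, s4, s5, s6}.
Some path from s0 reaches a state where EG (error ∨ ¬active) holds.
s0 ∈ Sat(EF EG (error ∨ ¬active)).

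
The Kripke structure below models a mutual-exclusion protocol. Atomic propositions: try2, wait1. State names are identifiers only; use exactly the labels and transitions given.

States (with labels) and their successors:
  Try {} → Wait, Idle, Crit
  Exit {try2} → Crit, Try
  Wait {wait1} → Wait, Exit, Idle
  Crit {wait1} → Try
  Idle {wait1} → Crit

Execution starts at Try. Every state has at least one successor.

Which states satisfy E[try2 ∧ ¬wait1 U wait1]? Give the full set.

{Exit, Wait, Crit, Idle}

States satisfying try2 ∧ ¬wait1: {Exit}.
States satisfying wait1: {Wait, Crit, Idle}.
States satisfying E[try2 ∧ ¬wait1 U wait1]: {Exit, Wait, Crit, Idle}.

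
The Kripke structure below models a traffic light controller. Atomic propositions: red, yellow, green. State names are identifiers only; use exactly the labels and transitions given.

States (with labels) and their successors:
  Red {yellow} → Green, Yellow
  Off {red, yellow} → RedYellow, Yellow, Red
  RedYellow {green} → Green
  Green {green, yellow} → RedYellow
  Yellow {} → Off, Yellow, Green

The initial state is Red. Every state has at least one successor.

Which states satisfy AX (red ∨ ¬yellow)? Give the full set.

States satisfying red ∨ ¬yellow: {Off, RedYellow, Yellow}.
States satisfying AX (red ∨ ¬yellow): {Green}.

{Green}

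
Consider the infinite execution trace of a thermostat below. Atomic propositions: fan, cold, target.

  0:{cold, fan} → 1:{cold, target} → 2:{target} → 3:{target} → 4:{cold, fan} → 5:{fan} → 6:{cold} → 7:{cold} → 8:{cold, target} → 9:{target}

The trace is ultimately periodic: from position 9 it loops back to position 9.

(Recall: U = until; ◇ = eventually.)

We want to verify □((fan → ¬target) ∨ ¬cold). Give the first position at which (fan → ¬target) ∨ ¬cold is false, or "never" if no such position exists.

never

(fan → ¬target) ∨ ¬cold holds at every position 0..9, and those are all the positions the trace ever visits, so the invariant □((fan → ¬target) ∨ ¬cold) is never violated.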